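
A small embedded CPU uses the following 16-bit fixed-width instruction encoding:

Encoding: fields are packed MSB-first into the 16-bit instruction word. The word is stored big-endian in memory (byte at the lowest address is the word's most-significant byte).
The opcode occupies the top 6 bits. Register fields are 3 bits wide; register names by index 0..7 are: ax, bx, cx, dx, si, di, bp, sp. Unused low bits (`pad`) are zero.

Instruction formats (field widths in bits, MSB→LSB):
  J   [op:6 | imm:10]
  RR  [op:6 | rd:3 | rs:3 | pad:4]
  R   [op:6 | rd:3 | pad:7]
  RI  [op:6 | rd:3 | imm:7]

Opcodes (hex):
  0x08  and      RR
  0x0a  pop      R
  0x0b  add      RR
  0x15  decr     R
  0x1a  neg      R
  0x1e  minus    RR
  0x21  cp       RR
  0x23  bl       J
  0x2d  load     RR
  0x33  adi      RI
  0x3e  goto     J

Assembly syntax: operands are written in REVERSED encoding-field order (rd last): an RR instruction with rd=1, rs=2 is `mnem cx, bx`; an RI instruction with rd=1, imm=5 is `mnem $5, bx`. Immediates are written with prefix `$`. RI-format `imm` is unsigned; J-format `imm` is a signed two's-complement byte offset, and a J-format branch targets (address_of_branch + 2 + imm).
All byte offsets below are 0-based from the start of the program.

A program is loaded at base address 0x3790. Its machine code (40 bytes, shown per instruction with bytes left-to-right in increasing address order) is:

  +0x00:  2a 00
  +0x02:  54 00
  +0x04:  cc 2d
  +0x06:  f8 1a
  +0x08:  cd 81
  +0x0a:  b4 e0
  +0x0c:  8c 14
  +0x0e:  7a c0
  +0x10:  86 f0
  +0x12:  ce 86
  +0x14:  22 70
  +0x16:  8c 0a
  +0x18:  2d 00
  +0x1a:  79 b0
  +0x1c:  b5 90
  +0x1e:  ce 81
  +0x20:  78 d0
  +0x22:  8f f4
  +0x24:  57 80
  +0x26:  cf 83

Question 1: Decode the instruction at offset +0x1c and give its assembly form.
off 0x1c: read b5 90 as big → 0xb590
  top 6b → 0x2d → load [RR]
  [9:7] rd=3 = dx
  [6:4] rs=1 = bx

load bx, dx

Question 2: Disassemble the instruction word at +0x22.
bl $-12

off 0x22: read 8f f4 as big → 0x8ff4
  opcode bits[15:10]=0x23: bl/J
  imm: (w>>0)&0x3ff=0x3f4 (s10→-12) → $-12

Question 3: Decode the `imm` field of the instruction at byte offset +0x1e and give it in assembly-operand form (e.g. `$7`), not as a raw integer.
$1

off 0x1e: read ce 81 as big → 0xce81
  opcode bits[15:10]=0x33: adi/RI
  [9:7] rd=5 = di
  [6:0] imm=1 = $1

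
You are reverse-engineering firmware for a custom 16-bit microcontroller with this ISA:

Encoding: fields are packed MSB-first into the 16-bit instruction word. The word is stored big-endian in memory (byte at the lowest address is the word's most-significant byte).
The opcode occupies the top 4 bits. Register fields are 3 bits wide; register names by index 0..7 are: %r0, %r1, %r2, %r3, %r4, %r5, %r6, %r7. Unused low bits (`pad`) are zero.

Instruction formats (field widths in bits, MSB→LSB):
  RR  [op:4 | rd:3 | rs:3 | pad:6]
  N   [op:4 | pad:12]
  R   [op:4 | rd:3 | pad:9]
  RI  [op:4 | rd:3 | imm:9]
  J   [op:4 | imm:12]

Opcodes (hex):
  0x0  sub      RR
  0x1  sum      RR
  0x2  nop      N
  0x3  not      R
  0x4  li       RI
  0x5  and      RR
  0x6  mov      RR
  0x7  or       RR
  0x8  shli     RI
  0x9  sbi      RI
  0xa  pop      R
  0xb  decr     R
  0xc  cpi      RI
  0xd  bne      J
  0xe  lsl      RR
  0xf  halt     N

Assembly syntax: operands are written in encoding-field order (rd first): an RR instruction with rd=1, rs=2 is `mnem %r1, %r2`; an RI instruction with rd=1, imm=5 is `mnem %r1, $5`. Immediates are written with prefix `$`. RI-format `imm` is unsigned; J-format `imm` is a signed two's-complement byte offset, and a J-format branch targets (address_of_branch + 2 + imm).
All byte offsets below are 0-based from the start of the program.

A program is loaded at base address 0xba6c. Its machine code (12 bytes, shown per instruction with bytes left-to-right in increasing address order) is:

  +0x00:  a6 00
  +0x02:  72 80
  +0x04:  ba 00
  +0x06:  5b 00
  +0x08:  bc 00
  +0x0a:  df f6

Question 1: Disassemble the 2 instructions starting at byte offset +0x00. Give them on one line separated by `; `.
[00] a6 00 → 0xa600
  op=0xa600>>12=0xa ⇒ pop (R)
  rd: (w>>9)&0x7=0x3 → %r3
[02] 72 80 → 0x7280
  op=0x7280>>12=0x7 ⇒ or (RR)
  rd: (w>>9)&0x7=0x1 → %r1
  rs: (w>>6)&0x7=0x2 → %r2

pop %r3; or %r1, %r2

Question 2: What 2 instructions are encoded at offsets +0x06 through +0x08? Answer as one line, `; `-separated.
off 0x06: read 5b 00 as big → 0x5b00
  top 4b → 0x5 → and [RR]
  [11:9] rd=5 = %r5
  [8:6] rs=4 = %r4
off 0x08: read bc 00 as big → 0xbc00
  top 4b → 0xb → decr [R]
  [11:9] rd=6 = %r6

and %r5, %r4; decr %r6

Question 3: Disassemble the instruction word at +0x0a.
[0a] df f6 → 0xdff6
  opcode bits[15:12]=0xd: bne/J
  imm: (w>>0)&0xfff=0xff6 (s12→-10) → $-10

bne $-10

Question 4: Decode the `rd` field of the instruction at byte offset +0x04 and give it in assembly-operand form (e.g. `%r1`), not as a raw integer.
+0x04: ba 00 ⇒ word 0xba00 (big)
  opcode bits[15:12]=0xb: decr/R
  rd@[11:9]=0x5 ⇒ %r5

%r5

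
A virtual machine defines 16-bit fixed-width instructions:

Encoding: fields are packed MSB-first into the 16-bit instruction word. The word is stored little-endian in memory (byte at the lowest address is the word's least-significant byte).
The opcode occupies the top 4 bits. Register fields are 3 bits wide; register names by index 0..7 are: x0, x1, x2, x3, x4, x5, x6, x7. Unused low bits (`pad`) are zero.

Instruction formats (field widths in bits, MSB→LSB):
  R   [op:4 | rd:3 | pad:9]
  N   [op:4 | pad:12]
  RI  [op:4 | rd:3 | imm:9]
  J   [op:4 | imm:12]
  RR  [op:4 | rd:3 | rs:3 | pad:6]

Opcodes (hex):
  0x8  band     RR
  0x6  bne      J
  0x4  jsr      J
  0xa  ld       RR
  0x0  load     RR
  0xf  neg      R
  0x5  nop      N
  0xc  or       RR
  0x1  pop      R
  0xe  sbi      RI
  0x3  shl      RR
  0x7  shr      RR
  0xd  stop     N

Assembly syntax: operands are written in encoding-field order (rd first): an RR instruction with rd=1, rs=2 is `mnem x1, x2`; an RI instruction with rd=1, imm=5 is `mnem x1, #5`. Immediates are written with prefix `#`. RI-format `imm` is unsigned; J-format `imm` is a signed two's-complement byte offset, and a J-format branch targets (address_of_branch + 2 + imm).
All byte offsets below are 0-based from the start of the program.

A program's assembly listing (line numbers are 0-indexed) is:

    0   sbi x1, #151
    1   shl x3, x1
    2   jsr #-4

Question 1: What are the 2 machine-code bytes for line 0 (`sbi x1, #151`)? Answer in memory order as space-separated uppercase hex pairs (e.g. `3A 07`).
line 0 (sbi): pack op=0xe:4|rd=1:3|imm=151:9 = 0xe297; little→ 97 e2

97 E2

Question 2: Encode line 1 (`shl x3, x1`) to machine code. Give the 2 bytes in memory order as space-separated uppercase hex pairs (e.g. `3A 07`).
40 36

L1: shl op=0x3:4|rd=3:3|rs=1:3|pad=0:6 ⇒ 0x3640 ⇒ little 40 36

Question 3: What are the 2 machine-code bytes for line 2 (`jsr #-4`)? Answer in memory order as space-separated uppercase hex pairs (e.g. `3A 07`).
line 2 (jsr): pack op=0x4:4|imm=-4:12 = 0x4ffc; little→ fc 4f

FC 4F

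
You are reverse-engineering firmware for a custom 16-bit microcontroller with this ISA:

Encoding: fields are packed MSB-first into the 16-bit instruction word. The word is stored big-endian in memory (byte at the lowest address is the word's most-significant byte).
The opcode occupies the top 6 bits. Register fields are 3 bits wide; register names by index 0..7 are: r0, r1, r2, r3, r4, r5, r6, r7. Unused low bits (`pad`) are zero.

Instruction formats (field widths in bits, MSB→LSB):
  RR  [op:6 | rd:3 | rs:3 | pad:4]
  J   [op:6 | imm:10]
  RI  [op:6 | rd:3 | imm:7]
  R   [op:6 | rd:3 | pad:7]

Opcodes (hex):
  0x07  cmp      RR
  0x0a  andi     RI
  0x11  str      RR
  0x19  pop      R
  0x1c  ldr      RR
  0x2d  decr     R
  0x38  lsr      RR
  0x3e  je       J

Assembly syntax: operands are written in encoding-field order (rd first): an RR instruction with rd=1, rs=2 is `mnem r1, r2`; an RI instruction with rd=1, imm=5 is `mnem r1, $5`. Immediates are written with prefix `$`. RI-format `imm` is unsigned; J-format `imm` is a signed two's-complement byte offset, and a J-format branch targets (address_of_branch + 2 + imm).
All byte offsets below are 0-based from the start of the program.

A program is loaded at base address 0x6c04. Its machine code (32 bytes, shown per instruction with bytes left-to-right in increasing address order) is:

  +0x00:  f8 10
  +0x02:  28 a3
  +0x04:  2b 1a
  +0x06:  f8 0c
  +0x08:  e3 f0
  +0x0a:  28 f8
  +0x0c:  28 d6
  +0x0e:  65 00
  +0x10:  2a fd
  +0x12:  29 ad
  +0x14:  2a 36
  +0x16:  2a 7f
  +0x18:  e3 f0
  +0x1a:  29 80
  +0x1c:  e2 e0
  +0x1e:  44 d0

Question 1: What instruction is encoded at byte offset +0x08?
[08] e3 f0 → 0xe3f0
  top 6b → 0x38 → lsr [RR]
  rd: (w>>7)&0x7=0x7 → r7
  rs: (w>>4)&0x7=0x7 → r7

lsr r7, r7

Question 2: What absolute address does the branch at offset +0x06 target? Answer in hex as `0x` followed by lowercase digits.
0x6c18

@+06  big-endian(f8 0c) = 0xf80c
  op=0xf80c>>10=0x3e ⇒ je (J)
  [9:0] imm=12 = $12
  target = base 0x6c04 + off 0x06 + 2 + imm 12 = 0x6c18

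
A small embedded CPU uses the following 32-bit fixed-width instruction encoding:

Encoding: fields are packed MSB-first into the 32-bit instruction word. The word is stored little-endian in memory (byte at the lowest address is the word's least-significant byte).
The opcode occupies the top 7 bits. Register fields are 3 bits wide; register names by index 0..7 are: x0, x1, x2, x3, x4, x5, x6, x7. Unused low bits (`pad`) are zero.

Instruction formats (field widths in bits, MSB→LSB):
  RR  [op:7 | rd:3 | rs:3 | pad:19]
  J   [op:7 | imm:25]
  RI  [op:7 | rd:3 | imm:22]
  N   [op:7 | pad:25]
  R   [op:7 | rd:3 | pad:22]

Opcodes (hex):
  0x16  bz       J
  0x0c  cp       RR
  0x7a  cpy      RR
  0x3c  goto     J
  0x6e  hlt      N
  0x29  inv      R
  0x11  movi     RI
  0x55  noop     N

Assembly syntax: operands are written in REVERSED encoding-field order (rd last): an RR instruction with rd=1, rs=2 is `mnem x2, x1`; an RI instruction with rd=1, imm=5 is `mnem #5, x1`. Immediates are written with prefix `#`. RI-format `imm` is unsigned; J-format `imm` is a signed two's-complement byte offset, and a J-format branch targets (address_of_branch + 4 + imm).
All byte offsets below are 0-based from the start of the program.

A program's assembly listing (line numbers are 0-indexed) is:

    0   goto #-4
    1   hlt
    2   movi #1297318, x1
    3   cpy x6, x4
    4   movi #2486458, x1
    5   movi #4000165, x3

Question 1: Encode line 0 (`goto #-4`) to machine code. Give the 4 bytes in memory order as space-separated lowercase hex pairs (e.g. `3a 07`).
0. goto fields op=0x3c:7|imm=-4:25 → word 79fffffch → fc ff ff 79

fc ff ff 79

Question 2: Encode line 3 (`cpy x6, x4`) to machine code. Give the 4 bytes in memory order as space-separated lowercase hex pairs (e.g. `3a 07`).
00 00 30 f5

line 3 (cpy): pack op=0x7a:7|rd=4:3|rs=6:3|pad=0:19 = 0xf5300000; little→ 00 00 30 f5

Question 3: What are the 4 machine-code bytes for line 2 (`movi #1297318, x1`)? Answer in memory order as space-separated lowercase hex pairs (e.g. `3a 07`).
L2: movi op=0x11:7|rd=1:3|imm=1297318:22 ⇒ 0x2253cba6 ⇒ little a6 cb 53 22

a6 cb 53 22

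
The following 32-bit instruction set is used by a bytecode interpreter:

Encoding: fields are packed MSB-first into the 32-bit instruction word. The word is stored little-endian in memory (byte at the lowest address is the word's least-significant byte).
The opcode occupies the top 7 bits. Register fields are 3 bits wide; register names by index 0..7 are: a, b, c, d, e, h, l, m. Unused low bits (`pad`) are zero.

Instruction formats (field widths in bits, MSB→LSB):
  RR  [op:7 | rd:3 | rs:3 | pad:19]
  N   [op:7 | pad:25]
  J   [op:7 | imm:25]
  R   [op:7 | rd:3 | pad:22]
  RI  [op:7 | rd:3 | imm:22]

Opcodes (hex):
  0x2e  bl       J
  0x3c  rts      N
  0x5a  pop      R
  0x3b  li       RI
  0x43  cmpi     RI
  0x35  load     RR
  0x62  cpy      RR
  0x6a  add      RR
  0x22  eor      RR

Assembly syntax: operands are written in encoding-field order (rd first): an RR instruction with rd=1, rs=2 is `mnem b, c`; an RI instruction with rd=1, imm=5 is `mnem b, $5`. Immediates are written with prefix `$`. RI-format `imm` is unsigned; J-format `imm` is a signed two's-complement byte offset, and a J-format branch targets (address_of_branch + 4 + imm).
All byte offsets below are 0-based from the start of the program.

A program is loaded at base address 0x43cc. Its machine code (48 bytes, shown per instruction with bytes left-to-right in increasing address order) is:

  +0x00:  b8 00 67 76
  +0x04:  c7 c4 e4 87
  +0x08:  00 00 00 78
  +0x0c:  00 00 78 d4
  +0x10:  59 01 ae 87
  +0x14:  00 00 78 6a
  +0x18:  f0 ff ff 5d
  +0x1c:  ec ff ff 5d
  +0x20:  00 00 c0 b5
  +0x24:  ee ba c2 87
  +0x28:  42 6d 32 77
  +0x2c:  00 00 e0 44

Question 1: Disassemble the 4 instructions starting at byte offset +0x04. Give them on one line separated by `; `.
off 0x04: read c7 c4 e4 87 as little → 0x87e4c4c7
  op=0x87e4c4c7>>25=0x43 ⇒ cmpi (RI)
  [24:22] rd=7 = m
  [21:0] imm=2409671 = $2409671
off 0x08: read 00 00 00 78 as little → 0x78000000
  op=0x78000000>>25=0x3c ⇒ rts (N)
off 0x0c: read 00 00 78 d4 as little → 0xd4780000
  op=0xd4780000>>25=0x6a ⇒ add (RR)
  [24:22] rd=1 = b
  [21:19] rs=7 = m
off 0x10: read 59 01 ae 87 as little → 0x87ae0159
  op=0x87ae0159>>25=0x43 ⇒ cmpi (RI)
  [24:22] rd=6 = l
  [21:0] imm=3015001 = $3015001

cmpi m, $2409671; rts; add b, m; cmpi l, $3015001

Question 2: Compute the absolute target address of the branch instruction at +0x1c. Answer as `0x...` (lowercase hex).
0x43d8

off 0x1c: read ec ff ff 5d as little → 0x5dffffec
  op=0x5dffffec>>25=0x2e ⇒ bl (J)
  imm@[24:0]=0x1ffffec (s25→-20) ⇒ $-20
  target = base 0x43cc + off 0x1c + 4 + imm -20 = 0x43d8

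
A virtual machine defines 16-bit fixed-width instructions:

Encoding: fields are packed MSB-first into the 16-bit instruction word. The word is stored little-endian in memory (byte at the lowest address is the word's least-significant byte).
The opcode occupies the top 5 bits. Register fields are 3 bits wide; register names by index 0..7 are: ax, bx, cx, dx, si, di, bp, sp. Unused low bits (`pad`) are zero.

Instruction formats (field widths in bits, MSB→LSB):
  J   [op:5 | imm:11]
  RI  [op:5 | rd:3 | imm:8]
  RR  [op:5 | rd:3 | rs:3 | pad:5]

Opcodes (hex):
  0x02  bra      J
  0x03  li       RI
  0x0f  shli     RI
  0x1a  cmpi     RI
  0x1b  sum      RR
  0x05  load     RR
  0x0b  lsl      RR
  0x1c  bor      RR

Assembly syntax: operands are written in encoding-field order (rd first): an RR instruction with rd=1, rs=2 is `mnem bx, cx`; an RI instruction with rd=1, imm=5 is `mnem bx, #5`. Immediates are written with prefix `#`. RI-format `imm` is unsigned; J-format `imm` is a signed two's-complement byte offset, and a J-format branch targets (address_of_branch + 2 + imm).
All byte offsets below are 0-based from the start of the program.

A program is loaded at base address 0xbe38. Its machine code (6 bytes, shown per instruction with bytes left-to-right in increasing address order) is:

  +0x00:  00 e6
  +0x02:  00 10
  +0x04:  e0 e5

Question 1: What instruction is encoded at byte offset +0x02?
bra #0

+0x02: 00 10 ⇒ word 0x1000 (little)
  op=0x1000>>11=0x2 ⇒ bra (J)
  imm: (w>>0)&0x7ff=0x0 → #0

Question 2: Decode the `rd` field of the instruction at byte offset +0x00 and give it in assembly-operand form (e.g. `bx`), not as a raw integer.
bp

[00] 00 e6 → 0xe600
  opcode bits[15:11]=0x1c: bor/RR
  rd: (w>>8)&0x7=0x6 → bp
  rs: (w>>5)&0x7=0x0 → ax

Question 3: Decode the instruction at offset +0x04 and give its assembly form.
bor di, sp

[04] e0 e5 → 0xe5e0
  opcode bits[15:11]=0x1c: bor/RR
  rd@[10:8]=0x5 ⇒ di
  rs@[7:5]=0x7 ⇒ sp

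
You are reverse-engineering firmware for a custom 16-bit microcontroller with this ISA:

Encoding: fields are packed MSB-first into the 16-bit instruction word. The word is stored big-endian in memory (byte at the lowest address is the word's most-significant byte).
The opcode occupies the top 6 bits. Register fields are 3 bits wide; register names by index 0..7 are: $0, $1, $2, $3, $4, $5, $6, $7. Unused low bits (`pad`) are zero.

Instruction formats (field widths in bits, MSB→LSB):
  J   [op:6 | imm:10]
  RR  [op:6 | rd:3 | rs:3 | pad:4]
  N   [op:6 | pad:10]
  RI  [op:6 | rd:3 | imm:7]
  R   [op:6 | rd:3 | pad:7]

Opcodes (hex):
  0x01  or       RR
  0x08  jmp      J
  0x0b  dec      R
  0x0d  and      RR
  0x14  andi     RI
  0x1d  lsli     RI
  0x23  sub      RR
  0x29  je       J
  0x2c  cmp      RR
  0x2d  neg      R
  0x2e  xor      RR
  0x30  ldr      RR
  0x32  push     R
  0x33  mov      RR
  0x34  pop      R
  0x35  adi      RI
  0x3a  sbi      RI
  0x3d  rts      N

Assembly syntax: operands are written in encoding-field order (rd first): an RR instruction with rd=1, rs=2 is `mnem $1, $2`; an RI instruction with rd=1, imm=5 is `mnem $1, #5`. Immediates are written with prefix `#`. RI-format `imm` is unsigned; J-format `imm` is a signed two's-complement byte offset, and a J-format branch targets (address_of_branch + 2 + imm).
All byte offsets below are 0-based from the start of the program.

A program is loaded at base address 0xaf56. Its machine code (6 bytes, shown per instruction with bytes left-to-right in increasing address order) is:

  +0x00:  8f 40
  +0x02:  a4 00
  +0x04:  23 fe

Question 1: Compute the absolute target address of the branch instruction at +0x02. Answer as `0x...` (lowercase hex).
0xaf5a

+0x02: a4 00 ⇒ word 0xa400 (big)
  top 6b → 0x29 → je [J]
  [9:0] imm=0 = #0
  target = base 0xaf56 + off 0x02 + 2 + imm 0 = 0xaf5a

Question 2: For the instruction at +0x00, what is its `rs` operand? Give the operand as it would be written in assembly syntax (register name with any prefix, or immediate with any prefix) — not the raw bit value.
@+00  big-endian(8f 40) = 0x8f40
  op=0x8f40>>10=0x23 ⇒ sub (RR)
  [9:7] rd=6 = $6
  [6:4] rs=4 = $4

$4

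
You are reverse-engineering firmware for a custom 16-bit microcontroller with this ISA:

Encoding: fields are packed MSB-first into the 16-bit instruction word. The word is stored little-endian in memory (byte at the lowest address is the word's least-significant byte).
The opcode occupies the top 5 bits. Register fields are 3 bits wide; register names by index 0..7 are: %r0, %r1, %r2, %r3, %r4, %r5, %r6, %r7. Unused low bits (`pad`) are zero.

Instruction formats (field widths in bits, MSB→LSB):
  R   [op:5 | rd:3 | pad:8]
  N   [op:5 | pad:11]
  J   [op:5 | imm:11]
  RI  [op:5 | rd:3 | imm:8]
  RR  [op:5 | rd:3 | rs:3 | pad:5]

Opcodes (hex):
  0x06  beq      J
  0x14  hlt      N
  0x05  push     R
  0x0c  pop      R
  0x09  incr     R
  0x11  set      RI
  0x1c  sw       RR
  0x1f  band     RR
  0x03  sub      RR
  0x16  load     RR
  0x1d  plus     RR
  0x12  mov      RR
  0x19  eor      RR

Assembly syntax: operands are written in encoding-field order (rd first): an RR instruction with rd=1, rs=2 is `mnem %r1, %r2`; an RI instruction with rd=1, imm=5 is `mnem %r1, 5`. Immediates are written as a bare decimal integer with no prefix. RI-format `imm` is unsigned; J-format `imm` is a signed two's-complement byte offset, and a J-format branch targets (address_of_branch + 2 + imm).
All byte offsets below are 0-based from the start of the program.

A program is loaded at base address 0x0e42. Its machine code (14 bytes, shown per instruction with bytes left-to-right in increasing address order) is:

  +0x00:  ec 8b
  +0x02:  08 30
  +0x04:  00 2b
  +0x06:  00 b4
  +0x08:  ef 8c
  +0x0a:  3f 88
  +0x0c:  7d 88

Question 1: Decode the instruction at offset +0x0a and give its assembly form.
set %r0, 63

off 0x0a: read 3f 88 as little → 0x883f
  top 5b → 0x11 → set [RI]
  rd@[10:8]=0x0 ⇒ %r0
  imm@[7:0]=0x3f ⇒ 63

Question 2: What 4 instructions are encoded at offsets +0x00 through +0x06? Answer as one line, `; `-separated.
+0x00: ec 8b ⇒ word 0x8bec (little)
  opcode bits[15:11]=0x11: set/RI
  [10:8] rd=3 = %r3
  [7:0] imm=236 = 236
+0x02: 08 30 ⇒ word 0x3008 (little)
  opcode bits[15:11]=0x6: beq/J
  [10:0] imm=8 = 8
+0x04: 00 2b ⇒ word 0x2b00 (little)
  opcode bits[15:11]=0x5: push/R
  [10:8] rd=3 = %r3
+0x06: 00 b4 ⇒ word 0xb400 (little)
  opcode bits[15:11]=0x16: load/RR
  [10:8] rd=4 = %r4
  [7:5] rs=0 = %r0

set %r3, 236; beq 8; push %r3; load %r4, %r0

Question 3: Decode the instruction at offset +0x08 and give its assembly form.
@+08  little-endian(ef 8c) = 0x8cef
  opcode bits[15:11]=0x11: set/RI
  rd@[10:8]=0x4 ⇒ %r4
  imm@[7:0]=0xef ⇒ 239

set %r4, 239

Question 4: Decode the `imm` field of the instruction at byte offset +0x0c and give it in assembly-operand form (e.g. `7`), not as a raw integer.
@+0c  little-endian(7d 88) = 0x887d
  op=0x887d>>11=0x11 ⇒ set (RI)
  rd: (w>>8)&0x7=0x0 → %r0
  imm: (w>>0)&0xff=0x7d → 125

125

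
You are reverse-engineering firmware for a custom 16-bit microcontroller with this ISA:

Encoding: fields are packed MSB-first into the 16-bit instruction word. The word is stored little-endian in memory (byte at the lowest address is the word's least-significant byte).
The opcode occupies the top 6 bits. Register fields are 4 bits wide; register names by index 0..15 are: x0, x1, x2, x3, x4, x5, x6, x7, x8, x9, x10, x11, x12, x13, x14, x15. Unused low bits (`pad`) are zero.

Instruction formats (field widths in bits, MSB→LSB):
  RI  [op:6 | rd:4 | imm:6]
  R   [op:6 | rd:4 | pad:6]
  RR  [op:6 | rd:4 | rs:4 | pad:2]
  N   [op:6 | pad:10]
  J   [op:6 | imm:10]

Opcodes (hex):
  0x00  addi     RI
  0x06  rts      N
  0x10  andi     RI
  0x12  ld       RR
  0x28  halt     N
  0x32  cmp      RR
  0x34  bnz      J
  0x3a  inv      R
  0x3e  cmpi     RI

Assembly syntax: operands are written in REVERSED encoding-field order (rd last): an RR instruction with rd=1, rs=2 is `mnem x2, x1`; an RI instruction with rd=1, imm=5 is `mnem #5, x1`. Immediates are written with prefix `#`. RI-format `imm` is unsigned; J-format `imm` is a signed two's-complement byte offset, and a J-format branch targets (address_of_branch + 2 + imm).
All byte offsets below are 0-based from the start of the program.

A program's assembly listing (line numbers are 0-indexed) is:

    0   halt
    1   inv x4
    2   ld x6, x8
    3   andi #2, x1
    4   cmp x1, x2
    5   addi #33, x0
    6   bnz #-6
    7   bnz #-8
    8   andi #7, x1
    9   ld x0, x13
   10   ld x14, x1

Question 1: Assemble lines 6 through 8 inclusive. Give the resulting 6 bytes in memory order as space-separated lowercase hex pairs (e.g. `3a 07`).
fa d3 f8 d3 47 40

6. bnz fields op=0x34:6|imm=-6:10 → word d3fah → fa d3
7. bnz fields op=0x34:6|imm=-8:10 → word d3f8h → f8 d3
8. andi fields op=0x10:6|rd=1:4|imm=7:6 → word 4047h → 47 40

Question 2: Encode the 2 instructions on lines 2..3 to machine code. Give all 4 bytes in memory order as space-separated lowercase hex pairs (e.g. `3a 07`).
line 2 (ld): pack op=0x12:6|rd=8:4|rs=6:4|pad=0:2 = 0x4a18; little→ 18 4a
line 3 (andi): pack op=0x10:6|rd=1:4|imm=2:6 = 0x4042; little→ 42 40

18 4a 42 40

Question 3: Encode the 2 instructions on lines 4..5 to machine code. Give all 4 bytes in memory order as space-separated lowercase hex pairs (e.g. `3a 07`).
84 c8 21 00

L4: cmp op=0x32:6|rd=2:4|rs=1:4|pad=0:2 ⇒ 0xc884 ⇒ little 84 c8
L5: addi op=0x0:6|rd=0:4|imm=33:6 ⇒ 0x0021 ⇒ little 21 00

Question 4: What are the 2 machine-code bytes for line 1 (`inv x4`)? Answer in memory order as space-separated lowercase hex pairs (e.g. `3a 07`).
line 1 (inv): pack op=0x3a:6|rd=4:4|pad=0:6 = 0xe900; little→ 00 e9

00 e9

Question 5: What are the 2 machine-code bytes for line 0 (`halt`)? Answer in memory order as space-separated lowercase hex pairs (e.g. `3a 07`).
L0: halt op=0x28:6|pad=0:10 ⇒ 0xa000 ⇒ little 00 a0

00 a0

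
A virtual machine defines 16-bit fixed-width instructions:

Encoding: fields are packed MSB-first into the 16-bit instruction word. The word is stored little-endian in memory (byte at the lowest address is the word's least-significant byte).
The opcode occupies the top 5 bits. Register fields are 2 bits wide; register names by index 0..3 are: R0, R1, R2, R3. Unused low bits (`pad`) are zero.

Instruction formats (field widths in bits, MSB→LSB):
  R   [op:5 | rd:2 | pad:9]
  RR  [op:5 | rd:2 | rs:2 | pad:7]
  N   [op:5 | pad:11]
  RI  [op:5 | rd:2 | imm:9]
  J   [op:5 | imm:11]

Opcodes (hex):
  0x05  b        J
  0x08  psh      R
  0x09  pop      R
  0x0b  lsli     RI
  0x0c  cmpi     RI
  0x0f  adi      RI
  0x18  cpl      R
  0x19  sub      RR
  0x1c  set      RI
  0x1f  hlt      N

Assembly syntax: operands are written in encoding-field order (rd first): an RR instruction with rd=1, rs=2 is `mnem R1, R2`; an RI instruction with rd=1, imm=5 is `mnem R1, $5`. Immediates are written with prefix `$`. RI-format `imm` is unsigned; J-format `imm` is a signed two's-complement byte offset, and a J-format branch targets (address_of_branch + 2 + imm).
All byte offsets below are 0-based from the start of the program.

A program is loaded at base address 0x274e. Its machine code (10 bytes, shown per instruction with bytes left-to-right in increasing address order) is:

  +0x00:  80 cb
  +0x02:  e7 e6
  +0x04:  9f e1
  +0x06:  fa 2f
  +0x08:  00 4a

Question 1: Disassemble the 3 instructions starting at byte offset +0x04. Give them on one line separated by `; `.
@+04  little-endian(9f e1) = 0xe19f
  op=0xe19f>>11=0x1c ⇒ set (RI)
  [10:9] rd=0 = R0
  [8:0] imm=415 = $415
@+06  little-endian(fa 2f) = 0x2ffa
  op=0x2ffa>>11=0x5 ⇒ b (J)
  [10:0] imm=2042 (s11→-6) = $-6
@+08  little-endian(00 4a) = 0x4a00
  op=0x4a00>>11=0x9 ⇒ pop (R)
  [10:9] rd=1 = R1

set R0, $415; b $-6; pop R1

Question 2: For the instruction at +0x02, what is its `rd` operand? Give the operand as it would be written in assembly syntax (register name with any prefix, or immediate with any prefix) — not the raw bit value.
R3

off 0x02: read e7 e6 as little → 0xe6e7
  opcode bits[15:11]=0x1c: set/RI
  rd@[10:9]=0x3 ⇒ R3
  imm@[8:0]=0xe7 ⇒ $231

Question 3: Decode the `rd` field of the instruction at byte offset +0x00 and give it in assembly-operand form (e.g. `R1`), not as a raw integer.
@+00  little-endian(80 cb) = 0xcb80
  op=0xcb80>>11=0x19 ⇒ sub (RR)
  [10:9] rd=1 = R1
  [8:7] rs=3 = R3

R1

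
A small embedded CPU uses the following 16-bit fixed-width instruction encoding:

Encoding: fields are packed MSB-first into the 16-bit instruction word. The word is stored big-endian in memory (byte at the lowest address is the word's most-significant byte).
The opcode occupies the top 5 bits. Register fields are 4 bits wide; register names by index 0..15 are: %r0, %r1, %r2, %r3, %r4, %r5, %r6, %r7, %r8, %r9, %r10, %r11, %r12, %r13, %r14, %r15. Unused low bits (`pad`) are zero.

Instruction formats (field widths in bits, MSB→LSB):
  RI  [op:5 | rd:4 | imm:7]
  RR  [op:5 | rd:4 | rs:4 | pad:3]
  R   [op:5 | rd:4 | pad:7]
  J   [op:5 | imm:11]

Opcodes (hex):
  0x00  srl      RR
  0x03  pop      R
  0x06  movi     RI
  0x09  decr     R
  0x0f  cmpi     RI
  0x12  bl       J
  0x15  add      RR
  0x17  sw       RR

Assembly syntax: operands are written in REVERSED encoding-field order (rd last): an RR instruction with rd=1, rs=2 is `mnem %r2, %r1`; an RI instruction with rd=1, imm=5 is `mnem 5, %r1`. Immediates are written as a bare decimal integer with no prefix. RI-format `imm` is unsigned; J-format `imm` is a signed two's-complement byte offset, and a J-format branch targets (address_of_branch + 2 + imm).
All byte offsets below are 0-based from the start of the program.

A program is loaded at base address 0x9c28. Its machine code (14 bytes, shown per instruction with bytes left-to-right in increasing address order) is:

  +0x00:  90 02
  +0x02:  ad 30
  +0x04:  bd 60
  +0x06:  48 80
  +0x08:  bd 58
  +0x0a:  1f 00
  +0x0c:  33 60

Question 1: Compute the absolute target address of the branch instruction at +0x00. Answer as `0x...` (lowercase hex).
[00] 90 02 → 0x9002
  op=0x9002>>11=0x12 ⇒ bl (J)
  [10:0] imm=2 = 2
  target = base 0x9c28 + off 0x00 + 2 + imm 2 = 0x9c2c

0x9c2c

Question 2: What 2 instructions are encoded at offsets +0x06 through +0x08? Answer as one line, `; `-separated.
decr %r1; sw %r11, %r10

@+06  big-endian(48 80) = 0x4880
  top 5b → 0x9 → decr [R]
  [10:7] rd=1 = %r1
@+08  big-endian(bd 58) = 0xbd58
  top 5b → 0x17 → sw [RR]
  [10:7] rd=10 = %r10
  [6:3] rs=11 = %r11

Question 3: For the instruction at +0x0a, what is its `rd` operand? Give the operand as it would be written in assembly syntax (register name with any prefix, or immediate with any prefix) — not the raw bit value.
%r14

+0x0a: 1f 00 ⇒ word 0x1f00 (big)
  top 5b → 0x3 → pop [R]
  [10:7] rd=14 = %r14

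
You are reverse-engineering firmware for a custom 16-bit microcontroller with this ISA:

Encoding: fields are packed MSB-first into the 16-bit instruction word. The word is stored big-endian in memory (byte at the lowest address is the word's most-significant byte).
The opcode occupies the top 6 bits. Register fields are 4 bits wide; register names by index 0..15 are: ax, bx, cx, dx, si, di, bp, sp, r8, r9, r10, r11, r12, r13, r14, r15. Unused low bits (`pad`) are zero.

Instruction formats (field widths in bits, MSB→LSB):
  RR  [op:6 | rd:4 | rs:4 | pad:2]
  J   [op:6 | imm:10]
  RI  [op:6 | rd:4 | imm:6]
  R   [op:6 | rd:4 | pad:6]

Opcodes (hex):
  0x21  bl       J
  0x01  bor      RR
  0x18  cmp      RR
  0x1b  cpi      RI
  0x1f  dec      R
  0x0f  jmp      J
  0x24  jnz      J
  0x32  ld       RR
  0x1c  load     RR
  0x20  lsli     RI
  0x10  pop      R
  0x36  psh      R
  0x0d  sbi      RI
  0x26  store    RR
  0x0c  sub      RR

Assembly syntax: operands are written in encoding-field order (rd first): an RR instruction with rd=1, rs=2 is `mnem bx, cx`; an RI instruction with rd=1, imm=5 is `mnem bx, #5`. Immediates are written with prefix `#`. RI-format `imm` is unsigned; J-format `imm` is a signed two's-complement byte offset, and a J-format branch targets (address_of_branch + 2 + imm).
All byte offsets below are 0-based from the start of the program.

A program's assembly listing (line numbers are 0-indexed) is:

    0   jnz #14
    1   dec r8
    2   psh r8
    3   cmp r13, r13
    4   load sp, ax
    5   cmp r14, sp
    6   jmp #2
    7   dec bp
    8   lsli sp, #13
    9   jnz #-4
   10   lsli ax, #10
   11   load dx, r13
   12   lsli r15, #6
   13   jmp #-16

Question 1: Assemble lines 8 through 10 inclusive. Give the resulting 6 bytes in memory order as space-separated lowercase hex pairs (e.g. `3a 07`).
L8: lsli op=0x20:6|rd=7:4|imm=13:6 ⇒ 0x81cd ⇒ big 81 cd
L9: jnz op=0x24:6|imm=-4:10 ⇒ 0x93fc ⇒ big 93 fc
L10: lsli op=0x20:6|rd=0:4|imm=10:6 ⇒ 0x800a ⇒ big 80 0a

81 cd 93 fc 80 0a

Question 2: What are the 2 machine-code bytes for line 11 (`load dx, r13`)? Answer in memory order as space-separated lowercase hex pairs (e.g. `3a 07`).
70 f4

11. load fields op=0x1c:6|rd=3:4|rs=13:4|pad=0:2 → word 70f4h → 70 f4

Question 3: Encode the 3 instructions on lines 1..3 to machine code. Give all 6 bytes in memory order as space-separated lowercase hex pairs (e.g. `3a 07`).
line 1 (dec): pack op=0x1f:6|rd=8:4|pad=0:6 = 0x7e00; big→ 7e 00
line 2 (psh): pack op=0x36:6|rd=8:4|pad=0:6 = 0xda00; big→ da 00
line 3 (cmp): pack op=0x18:6|rd=13:4|rs=13:4|pad=0:2 = 0x6374; big→ 63 74

7e 00 da 00 63 74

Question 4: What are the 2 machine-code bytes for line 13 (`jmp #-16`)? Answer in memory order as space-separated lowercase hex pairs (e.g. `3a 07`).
3f f0

line 13 (jmp): pack op=0xf:6|imm=-16:10 = 0x3ff0; big→ 3f f0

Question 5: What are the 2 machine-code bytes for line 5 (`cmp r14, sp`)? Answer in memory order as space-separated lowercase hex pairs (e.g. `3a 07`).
L5: cmp op=0x18:6|rd=14:4|rs=7:4|pad=0:2 ⇒ 0x639c ⇒ big 63 9c

63 9c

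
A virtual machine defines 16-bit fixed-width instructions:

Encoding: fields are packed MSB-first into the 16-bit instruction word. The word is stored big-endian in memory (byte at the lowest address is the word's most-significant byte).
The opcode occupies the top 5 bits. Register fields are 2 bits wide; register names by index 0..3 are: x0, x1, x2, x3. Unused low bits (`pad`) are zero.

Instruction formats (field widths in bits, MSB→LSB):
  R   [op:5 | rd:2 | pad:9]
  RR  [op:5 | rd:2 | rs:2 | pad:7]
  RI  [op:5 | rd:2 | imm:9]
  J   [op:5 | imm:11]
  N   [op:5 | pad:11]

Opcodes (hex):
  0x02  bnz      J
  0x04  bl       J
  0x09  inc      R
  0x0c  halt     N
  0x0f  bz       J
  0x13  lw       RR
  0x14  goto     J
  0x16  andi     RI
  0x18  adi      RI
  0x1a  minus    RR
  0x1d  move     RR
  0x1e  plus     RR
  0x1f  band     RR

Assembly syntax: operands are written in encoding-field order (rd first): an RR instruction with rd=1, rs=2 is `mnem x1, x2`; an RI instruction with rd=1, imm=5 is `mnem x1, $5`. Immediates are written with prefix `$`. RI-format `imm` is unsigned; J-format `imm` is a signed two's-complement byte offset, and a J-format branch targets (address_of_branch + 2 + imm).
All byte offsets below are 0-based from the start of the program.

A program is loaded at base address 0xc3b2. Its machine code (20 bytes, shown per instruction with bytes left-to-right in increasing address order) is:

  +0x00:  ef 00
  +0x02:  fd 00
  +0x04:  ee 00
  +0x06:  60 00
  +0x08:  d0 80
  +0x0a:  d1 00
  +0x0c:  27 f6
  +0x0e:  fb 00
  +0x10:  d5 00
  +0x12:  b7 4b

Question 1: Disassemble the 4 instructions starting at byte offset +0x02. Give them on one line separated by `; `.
@+02  big-endian(fd 00) = 0xfd00
  op=0xfd00>>11=0x1f ⇒ band (RR)
  [10:9] rd=2 = x2
  [8:7] rs=2 = x2
@+04  big-endian(ee 00) = 0xee00
  op=0xee00>>11=0x1d ⇒ move (RR)
  [10:9] rd=3 = x3
  [8:7] rs=0 = x0
@+06  big-endian(60 00) = 0x6000
  op=0x6000>>11=0xc ⇒ halt (N)
@+08  big-endian(d0 80) = 0xd080
  op=0xd080>>11=0x1a ⇒ minus (RR)
  [10:9] rd=0 = x0
  [8:7] rs=1 = x1

band x2, x2; move x3, x0; halt; minus x0, x1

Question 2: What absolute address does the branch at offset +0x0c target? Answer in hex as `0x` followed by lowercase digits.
0xc3b6

+0x0c: 27 f6 ⇒ word 0x27f6 (big)
  opcode bits[15:11]=0x4: bl/J
  imm: (w>>0)&0x7ff=0x7f6 (s11→-10) → $-10
  target = base 0xc3b2 + off 0x0c + 2 + imm -10 = 0xc3b6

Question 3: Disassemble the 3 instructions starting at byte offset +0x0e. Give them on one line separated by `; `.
off 0x0e: read fb 00 as big → 0xfb00
  opcode bits[15:11]=0x1f: band/RR
  rd: (w>>9)&0x3=0x1 → x1
  rs: (w>>7)&0x3=0x2 → x2
off 0x10: read d5 00 as big → 0xd500
  opcode bits[15:11]=0x1a: minus/RR
  rd: (w>>9)&0x3=0x2 → x2
  rs: (w>>7)&0x3=0x2 → x2
off 0x12: read b7 4b as big → 0xb74b
  opcode bits[15:11]=0x16: andi/RI
  rd: (w>>9)&0x3=0x3 → x3
  imm: (w>>0)&0x1ff=0x14b → $331

band x1, x2; minus x2, x2; andi x3, $331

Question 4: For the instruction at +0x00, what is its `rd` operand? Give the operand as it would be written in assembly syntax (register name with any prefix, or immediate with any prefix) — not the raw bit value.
x3

+0x00: ef 00 ⇒ word 0xef00 (big)
  opcode bits[15:11]=0x1d: move/RR
  rd@[10:9]=0x3 ⇒ x3
  rs@[8:7]=0x2 ⇒ x2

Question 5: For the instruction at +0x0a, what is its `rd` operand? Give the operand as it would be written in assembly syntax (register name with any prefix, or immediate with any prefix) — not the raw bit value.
x0

@+0a  big-endian(d1 00) = 0xd100
  op=0xd100>>11=0x1a ⇒ minus (RR)
  [10:9] rd=0 = x0
  [8:7] rs=2 = x2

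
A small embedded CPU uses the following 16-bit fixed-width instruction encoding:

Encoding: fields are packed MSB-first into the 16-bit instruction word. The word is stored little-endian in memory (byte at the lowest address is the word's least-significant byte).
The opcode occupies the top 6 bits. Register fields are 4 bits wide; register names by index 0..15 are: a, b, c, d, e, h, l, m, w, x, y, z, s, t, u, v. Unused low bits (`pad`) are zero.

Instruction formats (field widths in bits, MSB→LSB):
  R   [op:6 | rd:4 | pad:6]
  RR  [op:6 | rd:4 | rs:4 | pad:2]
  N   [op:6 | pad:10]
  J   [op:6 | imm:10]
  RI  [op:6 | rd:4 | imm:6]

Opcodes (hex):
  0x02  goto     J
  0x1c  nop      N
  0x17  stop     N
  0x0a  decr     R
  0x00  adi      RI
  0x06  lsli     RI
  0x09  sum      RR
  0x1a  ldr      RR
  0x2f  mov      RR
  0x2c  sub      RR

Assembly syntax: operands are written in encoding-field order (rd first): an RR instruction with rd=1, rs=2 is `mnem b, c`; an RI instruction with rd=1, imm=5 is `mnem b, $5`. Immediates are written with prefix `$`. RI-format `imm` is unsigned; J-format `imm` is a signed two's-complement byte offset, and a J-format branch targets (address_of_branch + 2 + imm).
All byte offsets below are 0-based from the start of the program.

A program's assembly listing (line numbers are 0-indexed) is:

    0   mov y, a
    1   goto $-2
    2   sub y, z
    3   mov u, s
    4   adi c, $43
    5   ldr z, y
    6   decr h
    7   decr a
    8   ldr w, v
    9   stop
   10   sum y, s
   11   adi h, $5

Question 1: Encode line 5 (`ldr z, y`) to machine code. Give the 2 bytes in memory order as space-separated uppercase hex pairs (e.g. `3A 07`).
line 5 (ldr): pack op=0x1a:6|rd=11:4|rs=10:4|pad=0:2 = 0x6ae8; little→ e8 6a

E8 6A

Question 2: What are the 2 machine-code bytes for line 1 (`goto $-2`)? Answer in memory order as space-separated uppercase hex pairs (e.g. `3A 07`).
line 1 (goto): pack op=0x2:6|imm=-2:10 = 0x0bfe; little→ fe 0b

FE 0B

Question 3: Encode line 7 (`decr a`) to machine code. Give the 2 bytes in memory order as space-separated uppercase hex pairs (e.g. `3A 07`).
L7: decr op=0xa:6|rd=0:4|pad=0:6 ⇒ 0x2800 ⇒ little 00 28

00 28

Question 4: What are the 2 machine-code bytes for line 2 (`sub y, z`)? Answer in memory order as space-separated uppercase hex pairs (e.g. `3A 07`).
AC B2

line 2 (sub): pack op=0x2c:6|rd=10:4|rs=11:4|pad=0:2 = 0xb2ac; little→ ac b2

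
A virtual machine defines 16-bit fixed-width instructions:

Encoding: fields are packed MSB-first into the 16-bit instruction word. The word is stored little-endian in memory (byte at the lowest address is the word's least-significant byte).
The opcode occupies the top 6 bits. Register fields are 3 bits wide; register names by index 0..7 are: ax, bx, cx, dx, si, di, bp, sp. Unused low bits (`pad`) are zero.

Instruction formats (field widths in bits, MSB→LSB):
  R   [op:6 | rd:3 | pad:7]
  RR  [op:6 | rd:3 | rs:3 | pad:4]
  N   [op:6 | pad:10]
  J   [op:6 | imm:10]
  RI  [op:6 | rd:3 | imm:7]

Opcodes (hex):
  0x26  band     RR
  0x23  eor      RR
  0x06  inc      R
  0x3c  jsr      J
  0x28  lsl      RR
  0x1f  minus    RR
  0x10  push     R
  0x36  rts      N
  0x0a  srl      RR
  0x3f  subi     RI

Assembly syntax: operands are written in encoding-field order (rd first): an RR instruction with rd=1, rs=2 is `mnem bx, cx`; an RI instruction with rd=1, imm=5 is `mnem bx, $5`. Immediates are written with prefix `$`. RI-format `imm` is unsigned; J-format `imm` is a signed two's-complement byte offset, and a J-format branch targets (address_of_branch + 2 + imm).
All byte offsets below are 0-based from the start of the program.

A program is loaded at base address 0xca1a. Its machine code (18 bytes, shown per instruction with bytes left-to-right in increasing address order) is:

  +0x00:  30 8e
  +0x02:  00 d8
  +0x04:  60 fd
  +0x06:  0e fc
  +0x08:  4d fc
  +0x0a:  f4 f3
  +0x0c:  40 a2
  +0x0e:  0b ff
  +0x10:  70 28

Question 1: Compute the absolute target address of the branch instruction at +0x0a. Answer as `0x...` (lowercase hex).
0xca1a

+0x0a: f4 f3 ⇒ word 0xf3f4 (little)
  top 6b → 0x3c → jsr [J]
  [9:0] imm=1012 (s10→-12) = $-12
  target = base 0xca1a + off 0x0a + 2 + imm -12 = 0xca1a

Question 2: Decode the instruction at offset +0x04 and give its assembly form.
subi cx, $96

[04] 60 fd → 0xfd60
  opcode bits[15:10]=0x3f: subi/RI
  rd@[9:7]=0x2 ⇒ cx
  imm@[6:0]=0x60 ⇒ $96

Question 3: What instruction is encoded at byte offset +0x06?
subi ax, $14

@+06  little-endian(0e fc) = 0xfc0e
  top 6b → 0x3f → subi [RI]
  rd: (w>>7)&0x7=0x0 → ax
  imm: (w>>0)&0x7f=0xe → $14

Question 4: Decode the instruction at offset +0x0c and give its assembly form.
[0c] 40 a2 → 0xa240
  top 6b → 0x28 → lsl [RR]
  rd: (w>>7)&0x7=0x4 → si
  rs: (w>>4)&0x7=0x4 → si

lsl si, si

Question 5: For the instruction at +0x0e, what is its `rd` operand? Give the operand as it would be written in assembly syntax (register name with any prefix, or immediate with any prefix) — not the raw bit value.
[0e] 0b ff → 0xff0b
  opcode bits[15:10]=0x3f: subi/RI
  rd@[9:7]=0x6 ⇒ bp
  imm@[6:0]=0xb ⇒ $11

bp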